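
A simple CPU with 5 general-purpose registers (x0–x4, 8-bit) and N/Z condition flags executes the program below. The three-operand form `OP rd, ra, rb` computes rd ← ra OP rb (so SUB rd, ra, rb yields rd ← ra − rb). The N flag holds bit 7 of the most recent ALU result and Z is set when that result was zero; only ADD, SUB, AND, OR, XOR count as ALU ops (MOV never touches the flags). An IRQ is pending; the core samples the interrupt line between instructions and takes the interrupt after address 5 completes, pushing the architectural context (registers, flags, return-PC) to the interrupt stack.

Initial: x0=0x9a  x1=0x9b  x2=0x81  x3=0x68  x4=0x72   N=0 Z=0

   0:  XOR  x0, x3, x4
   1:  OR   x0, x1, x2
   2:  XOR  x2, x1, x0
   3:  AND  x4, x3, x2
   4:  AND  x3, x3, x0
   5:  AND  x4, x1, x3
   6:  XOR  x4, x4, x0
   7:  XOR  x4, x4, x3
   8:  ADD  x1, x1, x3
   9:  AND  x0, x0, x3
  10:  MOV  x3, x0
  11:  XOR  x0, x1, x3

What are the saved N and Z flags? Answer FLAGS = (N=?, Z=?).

FLAGS = (N=0, Z=0)

after  0: x0=0x1a x1=0x9b x2=0x81 x3=0x68 x4=0x72  N=0 Z=0
after  1: x0=0x9b x1=0x9b x2=0x81 x3=0x68 x4=0x72  N=1 Z=0
after  2: x0=0x9b x1=0x9b x2=0x00 x3=0x68 x4=0x72  N=0 Z=1
after  3: x0=0x9b x1=0x9b x2=0x00 x3=0x68 x4=0x00  N=0 Z=1
after  4: x0=0x9b x1=0x9b x2=0x00 x3=0x08 x4=0x00  N=0 Z=0
after  5: x0=0x9b x1=0x9b x2=0x00 x3=0x08 x4=0x08  N=0 Z=0
-- IRQ taken; context saved, return-PC = 6 --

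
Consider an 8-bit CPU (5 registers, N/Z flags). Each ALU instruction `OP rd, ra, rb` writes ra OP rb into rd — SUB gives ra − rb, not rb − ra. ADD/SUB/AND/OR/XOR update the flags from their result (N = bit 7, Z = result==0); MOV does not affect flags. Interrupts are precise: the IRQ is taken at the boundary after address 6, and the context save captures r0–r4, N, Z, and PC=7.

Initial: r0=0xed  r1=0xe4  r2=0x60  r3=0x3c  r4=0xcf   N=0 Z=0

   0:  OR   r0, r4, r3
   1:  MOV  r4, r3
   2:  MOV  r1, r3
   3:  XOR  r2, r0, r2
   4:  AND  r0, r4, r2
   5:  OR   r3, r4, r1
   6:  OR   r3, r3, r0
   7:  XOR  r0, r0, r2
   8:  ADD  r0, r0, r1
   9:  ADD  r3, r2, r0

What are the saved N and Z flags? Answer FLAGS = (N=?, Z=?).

after  0: r0=0xff r1=0xe4 r2=0x60 r3=0x3c r4=0xcf  N=1 Z=0
after  1: r0=0xff r1=0xe4 r2=0x60 r3=0x3c r4=0x3c  N=1 Z=0
after  2: r0=0xff r1=0x3c r2=0x60 r3=0x3c r4=0x3c  N=1 Z=0
after  3: r0=0xff r1=0x3c r2=0x9f r3=0x3c r4=0x3c  N=1 Z=0
after  4: r0=0x1c r1=0x3c r2=0x9f r3=0x3c r4=0x3c  N=0 Z=0
after  5: r0=0x1c r1=0x3c r2=0x9f r3=0x3c r4=0x3c  N=0 Z=0
after  6: r0=0x1c r1=0x3c r2=0x9f r3=0x3c r4=0x3c  N=0 Z=0
-- IRQ taken; context saved, return-PC = 7 --

FLAGS = (N=0, Z=0)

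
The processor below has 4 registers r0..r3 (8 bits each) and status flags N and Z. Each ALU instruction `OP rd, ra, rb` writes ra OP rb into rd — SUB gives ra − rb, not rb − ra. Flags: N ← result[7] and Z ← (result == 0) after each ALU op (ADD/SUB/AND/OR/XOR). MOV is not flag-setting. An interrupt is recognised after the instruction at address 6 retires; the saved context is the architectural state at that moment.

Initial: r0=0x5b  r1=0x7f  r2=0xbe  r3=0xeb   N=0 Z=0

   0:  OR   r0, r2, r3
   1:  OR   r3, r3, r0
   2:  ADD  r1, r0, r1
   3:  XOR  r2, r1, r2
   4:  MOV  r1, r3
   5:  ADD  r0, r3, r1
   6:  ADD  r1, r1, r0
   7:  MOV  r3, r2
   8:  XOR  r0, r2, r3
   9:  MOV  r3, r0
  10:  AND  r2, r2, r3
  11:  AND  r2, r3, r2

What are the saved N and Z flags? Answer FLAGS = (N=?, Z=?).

after  0: r0=0xff r1=0x7f r2=0xbe r3=0xeb  N=1 Z=0
after  1: r0=0xff r1=0x7f r2=0xbe r3=0xff  N=1 Z=0
after  2: r0=0xff r1=0x7e r2=0xbe r3=0xff  N=0 Z=0
after  3: r0=0xff r1=0x7e r2=0xc0 r3=0xff  N=1 Z=0
after  4: r0=0xff r1=0xff r2=0xc0 r3=0xff  N=1 Z=0
after  5: r0=0xfe r1=0xff r2=0xc0 r3=0xff  N=1 Z=0
after  6: r0=0xfe r1=0xfd r2=0xc0 r3=0xff  N=1 Z=0
-- IRQ taken; context saved, return-PC = 7 --

FLAGS = (N=1, Z=0)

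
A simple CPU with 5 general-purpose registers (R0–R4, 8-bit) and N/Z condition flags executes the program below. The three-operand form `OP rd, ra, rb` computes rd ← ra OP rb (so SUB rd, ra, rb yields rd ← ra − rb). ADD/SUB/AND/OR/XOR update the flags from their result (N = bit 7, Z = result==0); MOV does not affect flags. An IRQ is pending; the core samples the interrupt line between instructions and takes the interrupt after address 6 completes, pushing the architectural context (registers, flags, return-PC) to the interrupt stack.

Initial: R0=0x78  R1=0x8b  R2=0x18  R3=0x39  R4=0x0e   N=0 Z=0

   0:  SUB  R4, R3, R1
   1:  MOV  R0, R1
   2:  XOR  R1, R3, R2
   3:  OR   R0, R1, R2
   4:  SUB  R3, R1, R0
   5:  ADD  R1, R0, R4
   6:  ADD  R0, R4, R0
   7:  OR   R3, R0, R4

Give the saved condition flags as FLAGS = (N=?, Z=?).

after  0: R0=0x78 R1=0x8b R2=0x18 R3=0x39 R4=0xae  N=1 Z=0
after  1: R0=0x8b R1=0x8b R2=0x18 R3=0x39 R4=0xae  N=1 Z=0
after  2: R0=0x8b R1=0x21 R2=0x18 R3=0x39 R4=0xae  N=0 Z=0
after  3: R0=0x39 R1=0x21 R2=0x18 R3=0x39 R4=0xae  N=0 Z=0
after  4: R0=0x39 R1=0x21 R2=0x18 R3=0xe8 R4=0xae  N=1 Z=0
after  5: R0=0x39 R1=0xe7 R2=0x18 R3=0xe8 R4=0xae  N=1 Z=0
after  6: R0=0xe7 R1=0xe7 R2=0x18 R3=0xe8 R4=0xae  N=1 Z=0
-- IRQ taken; context saved, return-PC = 7 --

FLAGS = (N=1, Z=0)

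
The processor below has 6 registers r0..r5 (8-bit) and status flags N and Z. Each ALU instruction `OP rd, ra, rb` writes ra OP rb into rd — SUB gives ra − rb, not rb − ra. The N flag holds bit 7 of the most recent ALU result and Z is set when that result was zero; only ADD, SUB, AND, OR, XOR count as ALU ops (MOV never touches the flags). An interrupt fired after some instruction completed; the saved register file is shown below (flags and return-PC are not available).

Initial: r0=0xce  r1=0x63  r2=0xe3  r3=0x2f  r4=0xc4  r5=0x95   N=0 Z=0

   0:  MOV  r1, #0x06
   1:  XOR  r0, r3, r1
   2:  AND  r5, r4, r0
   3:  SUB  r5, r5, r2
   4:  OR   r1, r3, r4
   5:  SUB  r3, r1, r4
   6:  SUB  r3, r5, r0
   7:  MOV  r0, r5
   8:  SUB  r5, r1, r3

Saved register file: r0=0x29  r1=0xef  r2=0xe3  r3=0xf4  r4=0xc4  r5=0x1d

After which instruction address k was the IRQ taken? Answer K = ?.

after  0: r0=0xce r1=0x06 r2=0xe3 r3=0x2f r4=0xc4 r5=0x95  N=0 Z=0
after  1: r0=0x29 r1=0x06 r2=0xe3 r3=0x2f r4=0xc4 r5=0x95  N=0 Z=0
after  2: r0=0x29 r1=0x06 r2=0xe3 r3=0x2f r4=0xc4 r5=0x00  N=0 Z=1
after  3: r0=0x29 r1=0x06 r2=0xe3 r3=0x2f r4=0xc4 r5=0x1d  N=0 Z=0
after  4: r0=0x29 r1=0xef r2=0xe3 r3=0x2f r4=0xc4 r5=0x1d  N=1 Z=0
after  5: r0=0x29 r1=0xef r2=0xe3 r3=0x2b r4=0xc4 r5=0x1d  N=0 Z=0
after  6: r0=0x29 r1=0xef r2=0xe3 r3=0xf4 r4=0xc4 r5=0x1d  N=1 Z=0
-- IRQ taken; context saved, return-PC = 7 --

K = 6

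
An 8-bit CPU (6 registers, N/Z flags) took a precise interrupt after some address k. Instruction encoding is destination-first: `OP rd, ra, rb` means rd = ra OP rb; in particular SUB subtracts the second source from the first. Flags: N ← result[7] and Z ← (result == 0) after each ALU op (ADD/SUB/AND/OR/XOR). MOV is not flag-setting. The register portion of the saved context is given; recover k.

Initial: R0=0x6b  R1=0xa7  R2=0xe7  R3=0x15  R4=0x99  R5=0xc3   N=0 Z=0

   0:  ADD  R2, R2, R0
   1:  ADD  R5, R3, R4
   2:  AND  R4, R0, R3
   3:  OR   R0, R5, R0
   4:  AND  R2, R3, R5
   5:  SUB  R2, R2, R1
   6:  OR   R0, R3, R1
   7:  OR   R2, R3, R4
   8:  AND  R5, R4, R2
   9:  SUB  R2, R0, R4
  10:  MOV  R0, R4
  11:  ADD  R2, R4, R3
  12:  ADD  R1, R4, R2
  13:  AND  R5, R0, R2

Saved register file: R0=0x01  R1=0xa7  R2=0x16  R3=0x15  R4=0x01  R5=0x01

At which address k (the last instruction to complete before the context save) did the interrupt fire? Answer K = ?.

after  0: R0=0x6b R1=0xa7 R2=0x52 R3=0x15 R4=0x99 R5=0xc3  N=0 Z=0
after  1: R0=0x6b R1=0xa7 R2=0x52 R3=0x15 R4=0x99 R5=0xae  N=1 Z=0
after  2: R0=0x6b R1=0xa7 R2=0x52 R3=0x15 R4=0x01 R5=0xae  N=0 Z=0
after  3: R0=0xef R1=0xa7 R2=0x52 R3=0x15 R4=0x01 R5=0xae  N=1 Z=0
after  4: R0=0xef R1=0xa7 R2=0x04 R3=0x15 R4=0x01 R5=0xae  N=0 Z=0
after  5: R0=0xef R1=0xa7 R2=0x5d R3=0x15 R4=0x01 R5=0xae  N=0 Z=0
after  6: R0=0xb7 R1=0xa7 R2=0x5d R3=0x15 R4=0x01 R5=0xae  N=1 Z=0
after  7: R0=0xb7 R1=0xa7 R2=0x15 R3=0x15 R4=0x01 R5=0xae  N=0 Z=0
after  8: R0=0xb7 R1=0xa7 R2=0x15 R3=0x15 R4=0x01 R5=0x01  N=0 Z=0
after  9: R0=0xb7 R1=0xa7 R2=0xb6 R3=0x15 R4=0x01 R5=0x01  N=1 Z=0
after 10: R0=0x01 R1=0xa7 R2=0xb6 R3=0x15 R4=0x01 R5=0x01  N=1 Z=0
after 11: R0=0x01 R1=0xa7 R2=0x16 R3=0x15 R4=0x01 R5=0x01  N=0 Z=0
-- IRQ taken; context saved, return-PC = 12 --

K = 11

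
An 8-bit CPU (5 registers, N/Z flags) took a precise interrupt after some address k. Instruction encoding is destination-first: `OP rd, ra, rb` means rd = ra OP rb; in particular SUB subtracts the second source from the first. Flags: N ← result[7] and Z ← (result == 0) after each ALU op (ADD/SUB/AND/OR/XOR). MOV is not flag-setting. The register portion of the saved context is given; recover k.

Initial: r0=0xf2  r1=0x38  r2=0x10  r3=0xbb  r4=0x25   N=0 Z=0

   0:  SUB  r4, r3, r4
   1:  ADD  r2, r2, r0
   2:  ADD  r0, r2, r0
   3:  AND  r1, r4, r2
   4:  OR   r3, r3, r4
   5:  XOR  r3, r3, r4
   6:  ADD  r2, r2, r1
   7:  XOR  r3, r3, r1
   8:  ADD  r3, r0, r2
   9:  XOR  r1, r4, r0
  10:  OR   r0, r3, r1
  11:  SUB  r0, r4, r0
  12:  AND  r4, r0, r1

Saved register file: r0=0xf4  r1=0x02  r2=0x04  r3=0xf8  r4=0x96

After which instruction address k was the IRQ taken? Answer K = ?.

K = 8

after  0: r0=0xf2 r1=0x38 r2=0x10 r3=0xbb r4=0x96  N=1 Z=0
after  1: r0=0xf2 r1=0x38 r2=0x02 r3=0xbb r4=0x96  N=0 Z=0
after  2: r0=0xf4 r1=0x38 r2=0x02 r3=0xbb r4=0x96  N=1 Z=0
after  3: r0=0xf4 r1=0x02 r2=0x02 r3=0xbb r4=0x96  N=0 Z=0
after  4: r0=0xf4 r1=0x02 r2=0x02 r3=0xbf r4=0x96  N=1 Z=0
after  5: r0=0xf4 r1=0x02 r2=0x02 r3=0x29 r4=0x96  N=0 Z=0
after  6: r0=0xf4 r1=0x02 r2=0x04 r3=0x29 r4=0x96  N=0 Z=0
after  7: r0=0xf4 r1=0x02 r2=0x04 r3=0x2b r4=0x96  N=0 Z=0
after  8: r0=0xf4 r1=0x02 r2=0x04 r3=0xf8 r4=0x96  N=1 Z=0
-- IRQ taken; context saved, return-PC = 9 --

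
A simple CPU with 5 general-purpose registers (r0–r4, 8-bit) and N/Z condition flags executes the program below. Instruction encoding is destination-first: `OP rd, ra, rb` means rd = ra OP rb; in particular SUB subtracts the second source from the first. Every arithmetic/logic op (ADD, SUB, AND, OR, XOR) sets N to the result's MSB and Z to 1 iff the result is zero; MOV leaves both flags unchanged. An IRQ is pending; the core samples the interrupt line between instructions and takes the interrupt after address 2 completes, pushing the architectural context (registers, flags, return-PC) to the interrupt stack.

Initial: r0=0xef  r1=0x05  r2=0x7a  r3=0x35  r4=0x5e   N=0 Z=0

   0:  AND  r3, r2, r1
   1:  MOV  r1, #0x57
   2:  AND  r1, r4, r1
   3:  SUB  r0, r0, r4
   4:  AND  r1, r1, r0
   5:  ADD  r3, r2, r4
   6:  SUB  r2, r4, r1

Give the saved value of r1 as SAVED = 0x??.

after  0: r0=0xef r1=0x05 r2=0x7a r3=0x00 r4=0x5e  N=0 Z=1
after  1: r0=0xef r1=0x57 r2=0x7a r3=0x00 r4=0x5e  N=0 Z=1
after  2: r0=0xef r1=0x56 r2=0x7a r3=0x00 r4=0x5e  N=0 Z=0
-- IRQ taken; context saved, return-PC = 3 --

SAVED = 0x56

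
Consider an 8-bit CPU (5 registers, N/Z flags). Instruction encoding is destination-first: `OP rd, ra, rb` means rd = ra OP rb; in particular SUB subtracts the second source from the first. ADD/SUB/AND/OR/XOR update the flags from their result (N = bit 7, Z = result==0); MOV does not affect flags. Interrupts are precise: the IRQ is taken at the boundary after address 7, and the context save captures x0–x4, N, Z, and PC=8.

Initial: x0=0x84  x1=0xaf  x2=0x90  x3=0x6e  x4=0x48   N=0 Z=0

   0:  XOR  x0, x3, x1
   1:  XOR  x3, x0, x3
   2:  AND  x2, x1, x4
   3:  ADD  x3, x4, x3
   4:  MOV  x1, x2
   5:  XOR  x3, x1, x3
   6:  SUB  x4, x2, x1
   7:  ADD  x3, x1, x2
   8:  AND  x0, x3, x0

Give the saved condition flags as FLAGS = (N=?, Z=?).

FLAGS = (N=0, Z=0)

after  0: x0=0xc1 x1=0xaf x2=0x90 x3=0x6e x4=0x48  N=1 Z=0
after  1: x0=0xc1 x1=0xaf x2=0x90 x3=0xaf x4=0x48  N=1 Z=0
after  2: x0=0xc1 x1=0xaf x2=0x08 x3=0xaf x4=0x48  N=0 Z=0
after  3: x0=0xc1 x1=0xaf x2=0x08 x3=0xf7 x4=0x48  N=1 Z=0
after  4: x0=0xc1 x1=0x08 x2=0x08 x3=0xf7 x4=0x48  N=1 Z=0
after  5: x0=0xc1 x1=0x08 x2=0x08 x3=0xff x4=0x48  N=1 Z=0
after  6: x0=0xc1 x1=0x08 x2=0x08 x3=0xff x4=0x00  N=0 Z=1
after  7: x0=0xc1 x1=0x08 x2=0x08 x3=0x10 x4=0x00  N=0 Z=0
-- IRQ taken; context saved, return-PC = 8 --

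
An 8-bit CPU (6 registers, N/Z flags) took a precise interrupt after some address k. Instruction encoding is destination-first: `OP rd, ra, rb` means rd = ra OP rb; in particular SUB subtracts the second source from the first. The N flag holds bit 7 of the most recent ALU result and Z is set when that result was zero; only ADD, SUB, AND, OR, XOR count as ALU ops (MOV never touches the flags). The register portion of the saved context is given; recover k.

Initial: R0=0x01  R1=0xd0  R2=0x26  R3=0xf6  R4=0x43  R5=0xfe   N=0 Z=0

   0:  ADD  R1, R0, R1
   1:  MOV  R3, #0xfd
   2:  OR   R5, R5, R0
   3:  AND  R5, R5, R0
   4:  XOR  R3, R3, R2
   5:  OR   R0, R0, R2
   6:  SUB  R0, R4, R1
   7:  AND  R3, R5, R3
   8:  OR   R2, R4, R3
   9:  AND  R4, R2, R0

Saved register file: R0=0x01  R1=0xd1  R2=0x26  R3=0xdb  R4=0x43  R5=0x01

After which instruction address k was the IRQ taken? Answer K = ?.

K = 4

after  0: R0=0x01 R1=0xd1 R2=0x26 R3=0xf6 R4=0x43 R5=0xfe  N=1 Z=0
after  1: R0=0x01 R1=0xd1 R2=0x26 R3=0xfd R4=0x43 R5=0xfe  N=1 Z=0
after  2: R0=0x01 R1=0xd1 R2=0x26 R3=0xfd R4=0x43 R5=0xff  N=1 Z=0
after  3: R0=0x01 R1=0xd1 R2=0x26 R3=0xfd R4=0x43 R5=0x01  N=0 Z=0
after  4: R0=0x01 R1=0xd1 R2=0x26 R3=0xdb R4=0x43 R5=0x01  N=1 Z=0
-- IRQ taken; context saved, return-PC = 5 --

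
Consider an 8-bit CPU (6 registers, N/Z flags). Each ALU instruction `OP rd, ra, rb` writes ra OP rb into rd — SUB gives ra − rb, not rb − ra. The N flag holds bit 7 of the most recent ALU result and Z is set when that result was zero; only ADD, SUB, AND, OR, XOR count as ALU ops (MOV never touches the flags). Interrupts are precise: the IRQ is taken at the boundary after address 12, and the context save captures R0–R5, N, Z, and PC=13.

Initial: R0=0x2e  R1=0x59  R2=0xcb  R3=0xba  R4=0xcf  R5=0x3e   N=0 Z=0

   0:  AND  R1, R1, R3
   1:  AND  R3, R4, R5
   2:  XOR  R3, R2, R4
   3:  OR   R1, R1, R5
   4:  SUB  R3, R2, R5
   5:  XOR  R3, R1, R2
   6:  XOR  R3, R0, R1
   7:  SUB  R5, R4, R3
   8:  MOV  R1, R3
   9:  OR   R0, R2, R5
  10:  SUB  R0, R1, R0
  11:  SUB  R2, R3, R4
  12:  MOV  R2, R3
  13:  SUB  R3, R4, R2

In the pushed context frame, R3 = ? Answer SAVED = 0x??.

after  0: R0=0x2e R1=0x18 R2=0xcb R3=0xba R4=0xcf R5=0x3e  N=0 Z=0
after  1: R0=0x2e R1=0x18 R2=0xcb R3=0x0e R4=0xcf R5=0x3e  N=0 Z=0
after  2: R0=0x2e R1=0x18 R2=0xcb R3=0x04 R4=0xcf R5=0x3e  N=0 Z=0
after  3: R0=0x2e R1=0x3e R2=0xcb R3=0x04 R4=0xcf R5=0x3e  N=0 Z=0
after  4: R0=0x2e R1=0x3e R2=0xcb R3=0x8d R4=0xcf R5=0x3e  N=1 Z=0
after  5: R0=0x2e R1=0x3e R2=0xcb R3=0xf5 R4=0xcf R5=0x3e  N=1 Z=0
after  6: R0=0x2e R1=0x3e R2=0xcb R3=0x10 R4=0xcf R5=0x3e  N=0 Z=0
after  7: R0=0x2e R1=0x3e R2=0xcb R3=0x10 R4=0xcf R5=0xbf  N=1 Z=0
after  8: R0=0x2e R1=0x10 R2=0xcb R3=0x10 R4=0xcf R5=0xbf  N=1 Z=0
after  9: R0=0xff R1=0x10 R2=0xcb R3=0x10 R4=0xcf R5=0xbf  N=1 Z=0
after 10: R0=0x11 R1=0x10 R2=0xcb R3=0x10 R4=0xcf R5=0xbf  N=0 Z=0
after 11: R0=0x11 R1=0x10 R2=0x41 R3=0x10 R4=0xcf R5=0xbf  N=0 Z=0
after 12: R0=0x11 R1=0x10 R2=0x10 R3=0x10 R4=0xcf R5=0xbf  N=0 Z=0
-- IRQ taken; context saved, return-PC = 13 --

SAVED = 0x10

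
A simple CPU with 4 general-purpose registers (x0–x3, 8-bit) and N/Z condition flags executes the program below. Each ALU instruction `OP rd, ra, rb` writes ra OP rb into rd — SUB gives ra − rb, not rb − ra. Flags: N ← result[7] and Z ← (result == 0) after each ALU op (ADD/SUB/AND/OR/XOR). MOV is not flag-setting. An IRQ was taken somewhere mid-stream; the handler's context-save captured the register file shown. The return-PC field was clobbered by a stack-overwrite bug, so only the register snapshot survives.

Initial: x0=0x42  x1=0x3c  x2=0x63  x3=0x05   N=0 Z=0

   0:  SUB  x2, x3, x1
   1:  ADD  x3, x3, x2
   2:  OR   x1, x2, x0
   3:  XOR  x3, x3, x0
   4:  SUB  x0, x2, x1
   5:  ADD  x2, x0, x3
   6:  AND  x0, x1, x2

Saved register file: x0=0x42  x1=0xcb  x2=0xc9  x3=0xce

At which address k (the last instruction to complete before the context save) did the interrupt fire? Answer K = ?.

after  0: x0=0x42 x1=0x3c x2=0xc9 x3=0x05  N=1 Z=0
after  1: x0=0x42 x1=0x3c x2=0xc9 x3=0xce  N=1 Z=0
after  2: x0=0x42 x1=0xcb x2=0xc9 x3=0xce  N=1 Z=0
-- IRQ taken; context saved, return-PC = 3 --

K = 2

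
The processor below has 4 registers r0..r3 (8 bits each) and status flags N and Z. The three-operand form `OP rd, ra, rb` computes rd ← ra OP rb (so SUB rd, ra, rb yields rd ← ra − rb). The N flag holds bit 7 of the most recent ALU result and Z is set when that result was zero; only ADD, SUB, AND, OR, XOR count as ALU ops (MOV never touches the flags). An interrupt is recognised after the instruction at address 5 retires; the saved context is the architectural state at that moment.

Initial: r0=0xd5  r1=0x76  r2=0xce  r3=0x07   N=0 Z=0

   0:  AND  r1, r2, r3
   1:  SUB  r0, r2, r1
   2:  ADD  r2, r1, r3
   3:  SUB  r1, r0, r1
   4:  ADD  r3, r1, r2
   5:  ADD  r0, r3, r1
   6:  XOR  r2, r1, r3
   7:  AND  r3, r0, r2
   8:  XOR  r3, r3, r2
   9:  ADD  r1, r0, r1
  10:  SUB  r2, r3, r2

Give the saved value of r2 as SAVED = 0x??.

SAVED = 0x0d

after  0: r0=0xd5 r1=0x06 r2=0xce r3=0x07  N=0 Z=0
after  1: r0=0xc8 r1=0x06 r2=0xce r3=0x07  N=1 Z=0
after  2: r0=0xc8 r1=0x06 r2=0x0d r3=0x07  N=0 Z=0
after  3: r0=0xc8 r1=0xc2 r2=0x0d r3=0x07  N=1 Z=0
after  4: r0=0xc8 r1=0xc2 r2=0x0d r3=0xcf  N=1 Z=0
after  5: r0=0x91 r1=0xc2 r2=0x0d r3=0xcf  N=1 Z=0
-- IRQ taken; context saved, return-PC = 6 --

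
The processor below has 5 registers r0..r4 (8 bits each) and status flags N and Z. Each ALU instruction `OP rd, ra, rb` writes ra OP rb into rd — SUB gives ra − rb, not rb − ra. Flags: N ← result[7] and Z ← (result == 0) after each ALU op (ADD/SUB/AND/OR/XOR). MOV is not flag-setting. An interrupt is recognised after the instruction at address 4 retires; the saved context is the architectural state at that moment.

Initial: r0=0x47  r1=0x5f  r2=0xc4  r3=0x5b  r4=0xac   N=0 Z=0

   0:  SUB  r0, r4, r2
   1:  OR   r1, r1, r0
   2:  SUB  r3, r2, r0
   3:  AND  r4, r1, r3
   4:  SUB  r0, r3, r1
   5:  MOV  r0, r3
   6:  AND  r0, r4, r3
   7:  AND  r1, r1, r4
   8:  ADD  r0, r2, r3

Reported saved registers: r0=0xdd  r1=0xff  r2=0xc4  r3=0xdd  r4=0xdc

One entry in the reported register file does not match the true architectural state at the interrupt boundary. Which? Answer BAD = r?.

BAD = r3

after  0: r0=0xe8 r1=0x5f r2=0xc4 r3=0x5b r4=0xac  N=1 Z=0
after  1: r0=0xe8 r1=0xff r2=0xc4 r3=0x5b r4=0xac  N=1 Z=0
after  2: r0=0xe8 r1=0xff r2=0xc4 r3=0xdc r4=0xac  N=1 Z=0
after  3: r0=0xe8 r1=0xff r2=0xc4 r3=0xdc r4=0xdc  N=1 Z=0
after  4: r0=0xdd r1=0xff r2=0xc4 r3=0xdc r4=0xdc  N=1 Z=0
-- IRQ taken; context saved, return-PC = 5 --
mismatch: r3: reported 0xdd vs actual 0xdc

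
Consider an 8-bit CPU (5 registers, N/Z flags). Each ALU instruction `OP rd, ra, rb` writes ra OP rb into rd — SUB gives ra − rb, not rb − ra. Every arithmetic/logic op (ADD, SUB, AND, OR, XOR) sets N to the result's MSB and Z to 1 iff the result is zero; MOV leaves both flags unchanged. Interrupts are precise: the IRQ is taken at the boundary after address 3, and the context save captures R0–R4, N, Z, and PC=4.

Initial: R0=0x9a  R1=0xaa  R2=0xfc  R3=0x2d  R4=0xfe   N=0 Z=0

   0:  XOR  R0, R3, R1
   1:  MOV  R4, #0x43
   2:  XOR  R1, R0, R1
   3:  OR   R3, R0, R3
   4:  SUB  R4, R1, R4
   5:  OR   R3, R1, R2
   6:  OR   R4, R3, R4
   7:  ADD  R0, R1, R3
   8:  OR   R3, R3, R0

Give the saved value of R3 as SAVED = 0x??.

SAVED = 0xaf

after  0: R0=0x87 R1=0xaa R2=0xfc R3=0x2d R4=0xfe  N=1 Z=0
after  1: R0=0x87 R1=0xaa R2=0xfc R3=0x2d R4=0x43  N=1 Z=0
after  2: R0=0x87 R1=0x2d R2=0xfc R3=0x2d R4=0x43  N=0 Z=0
after  3: R0=0x87 R1=0x2d R2=0xfc R3=0xaf R4=0x43  N=1 Z=0
-- IRQ taken; context saved, return-PC = 4 --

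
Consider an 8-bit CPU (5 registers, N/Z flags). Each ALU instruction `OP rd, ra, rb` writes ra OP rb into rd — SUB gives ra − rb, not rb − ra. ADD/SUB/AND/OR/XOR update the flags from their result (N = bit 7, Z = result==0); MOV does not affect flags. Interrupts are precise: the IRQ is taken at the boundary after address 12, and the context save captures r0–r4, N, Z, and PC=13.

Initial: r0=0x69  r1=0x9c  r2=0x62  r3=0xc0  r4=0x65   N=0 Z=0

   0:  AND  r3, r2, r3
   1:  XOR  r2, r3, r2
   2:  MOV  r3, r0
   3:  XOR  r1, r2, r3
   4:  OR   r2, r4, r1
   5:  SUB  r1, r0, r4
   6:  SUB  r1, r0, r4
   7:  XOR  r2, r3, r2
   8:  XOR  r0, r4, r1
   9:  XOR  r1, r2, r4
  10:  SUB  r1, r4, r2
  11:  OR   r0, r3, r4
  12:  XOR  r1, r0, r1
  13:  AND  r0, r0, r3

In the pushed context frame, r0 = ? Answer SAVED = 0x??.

SAVED = 0x6d

after  0: r0=0x69 r1=0x9c r2=0x62 r3=0x40 r4=0x65  N=0 Z=0
after  1: r0=0x69 r1=0x9c r2=0x22 r3=0x40 r4=0x65  N=0 Z=0
after  2: r0=0x69 r1=0x9c r2=0x22 r3=0x69 r4=0x65  N=0 Z=0
after  3: r0=0x69 r1=0x4b r2=0x22 r3=0x69 r4=0x65  N=0 Z=0
after  4: r0=0x69 r1=0x4b r2=0x6f r3=0x69 r4=0x65  N=0 Z=0
after  5: r0=0x69 r1=0x04 r2=0x6f r3=0x69 r4=0x65  N=0 Z=0
after  6: r0=0x69 r1=0x04 r2=0x6f r3=0x69 r4=0x65  N=0 Z=0
after  7: r0=0x69 r1=0x04 r2=0x06 r3=0x69 r4=0x65  N=0 Z=0
after  8: r0=0x61 r1=0x04 r2=0x06 r3=0x69 r4=0x65  N=0 Z=0
after  9: r0=0x61 r1=0x63 r2=0x06 r3=0x69 r4=0x65  N=0 Z=0
after 10: r0=0x61 r1=0x5f r2=0x06 r3=0x69 r4=0x65  N=0 Z=0
after 11: r0=0x6d r1=0x5f r2=0x06 r3=0x69 r4=0x65  N=0 Z=0
after 12: r0=0x6d r1=0x32 r2=0x06 r3=0x69 r4=0x65  N=0 Z=0
-- IRQ taken; context saved, return-PC = 13 --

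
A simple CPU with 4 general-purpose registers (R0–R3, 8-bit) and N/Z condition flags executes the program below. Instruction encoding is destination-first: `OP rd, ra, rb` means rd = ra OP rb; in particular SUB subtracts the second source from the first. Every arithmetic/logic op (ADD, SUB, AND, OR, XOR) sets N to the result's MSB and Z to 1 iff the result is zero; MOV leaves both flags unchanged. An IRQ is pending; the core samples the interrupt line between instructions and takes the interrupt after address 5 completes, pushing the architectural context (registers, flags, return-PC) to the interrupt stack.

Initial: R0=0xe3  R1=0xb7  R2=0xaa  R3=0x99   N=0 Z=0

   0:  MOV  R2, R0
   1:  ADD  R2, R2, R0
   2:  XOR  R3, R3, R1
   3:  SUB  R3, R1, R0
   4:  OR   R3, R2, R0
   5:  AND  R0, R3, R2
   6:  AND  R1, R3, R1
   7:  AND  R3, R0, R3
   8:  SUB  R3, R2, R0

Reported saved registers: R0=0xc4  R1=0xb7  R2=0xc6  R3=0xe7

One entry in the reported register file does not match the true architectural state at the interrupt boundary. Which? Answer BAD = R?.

BAD = R0

after  0: R0=0xe3 R1=0xb7 R2=0xe3 R3=0x99  N=0 Z=0
after  1: R0=0xe3 R1=0xb7 R2=0xc6 R3=0x99  N=1 Z=0
after  2: R0=0xe3 R1=0xb7 R2=0xc6 R3=0x2e  N=0 Z=0
after  3: R0=0xe3 R1=0xb7 R2=0xc6 R3=0xd4  N=1 Z=0
after  4: R0=0xe3 R1=0xb7 R2=0xc6 R3=0xe7  N=1 Z=0
after  5: R0=0xc6 R1=0xb7 R2=0xc6 R3=0xe7  N=1 Z=0
-- IRQ taken; context saved, return-PC = 6 --
mismatch: R0: reported 0xc4 vs actual 0xc6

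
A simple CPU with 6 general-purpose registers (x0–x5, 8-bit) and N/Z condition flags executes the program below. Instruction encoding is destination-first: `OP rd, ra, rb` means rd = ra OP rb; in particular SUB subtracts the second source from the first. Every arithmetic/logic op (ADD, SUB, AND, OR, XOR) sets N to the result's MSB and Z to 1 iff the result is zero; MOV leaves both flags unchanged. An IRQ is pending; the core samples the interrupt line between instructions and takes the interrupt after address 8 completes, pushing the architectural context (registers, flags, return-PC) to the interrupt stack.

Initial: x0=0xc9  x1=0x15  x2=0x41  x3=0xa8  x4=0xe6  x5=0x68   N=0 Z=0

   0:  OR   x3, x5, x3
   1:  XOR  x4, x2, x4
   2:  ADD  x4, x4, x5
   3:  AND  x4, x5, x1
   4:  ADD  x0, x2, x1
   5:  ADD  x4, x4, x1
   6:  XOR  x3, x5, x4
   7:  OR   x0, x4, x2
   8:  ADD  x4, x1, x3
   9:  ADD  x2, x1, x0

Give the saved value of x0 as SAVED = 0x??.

SAVED = 0x55

after  0: x0=0xc9 x1=0x15 x2=0x41 x3=0xe8 x4=0xe6 x5=0x68  N=1 Z=0
after  1: x0=0xc9 x1=0x15 x2=0x41 x3=0xe8 x4=0xa7 x5=0x68  N=1 Z=0
after  2: x0=0xc9 x1=0x15 x2=0x41 x3=0xe8 x4=0x0f x5=0x68  N=0 Z=0
after  3: x0=0xc9 x1=0x15 x2=0x41 x3=0xe8 x4=0x00 x5=0x68  N=0 Z=1
after  4: x0=0x56 x1=0x15 x2=0x41 x3=0xe8 x4=0x00 x5=0x68  N=0 Z=0
after  5: x0=0x56 x1=0x15 x2=0x41 x3=0xe8 x4=0x15 x5=0x68  N=0 Z=0
after  6: x0=0x56 x1=0x15 x2=0x41 x3=0x7d x4=0x15 x5=0x68  N=0 Z=0
after  7: x0=0x55 x1=0x15 x2=0x41 x3=0x7d x4=0x15 x5=0x68  N=0 Z=0
after  8: x0=0x55 x1=0x15 x2=0x41 x3=0x7d x4=0x92 x5=0x68  N=1 Z=0
-- IRQ taken; context saved, return-PC = 9 --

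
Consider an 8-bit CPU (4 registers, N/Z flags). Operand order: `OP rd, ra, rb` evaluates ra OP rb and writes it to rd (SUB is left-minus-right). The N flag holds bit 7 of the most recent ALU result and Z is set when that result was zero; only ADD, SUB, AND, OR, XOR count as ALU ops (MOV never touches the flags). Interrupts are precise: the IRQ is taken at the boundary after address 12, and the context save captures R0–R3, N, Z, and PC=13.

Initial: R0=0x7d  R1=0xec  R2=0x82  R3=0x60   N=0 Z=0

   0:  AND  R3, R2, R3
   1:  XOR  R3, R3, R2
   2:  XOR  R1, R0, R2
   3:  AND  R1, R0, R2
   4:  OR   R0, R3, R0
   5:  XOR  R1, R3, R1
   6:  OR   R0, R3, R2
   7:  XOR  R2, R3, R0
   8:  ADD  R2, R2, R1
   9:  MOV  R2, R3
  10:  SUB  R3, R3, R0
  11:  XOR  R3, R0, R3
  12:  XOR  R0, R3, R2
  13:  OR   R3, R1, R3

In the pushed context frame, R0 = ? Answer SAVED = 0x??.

after  0: R0=0x7d R1=0xec R2=0x82 R3=0x00  N=0 Z=1
after  1: R0=0x7d R1=0xec R2=0x82 R3=0x82  N=1 Z=0
after  2: R0=0x7d R1=0xff R2=0x82 R3=0x82  N=1 Z=0
after  3: R0=0x7d R1=0x00 R2=0x82 R3=0x82  N=0 Z=1
after  4: R0=0xff R1=0x00 R2=0x82 R3=0x82  N=1 Z=0
after  5: R0=0xff R1=0x82 R2=0x82 R3=0x82  N=1 Z=0
after  6: R0=0x82 R1=0x82 R2=0x82 R3=0x82  N=1 Z=0
after  7: R0=0x82 R1=0x82 R2=0x00 R3=0x82  N=0 Z=1
after  8: R0=0x82 R1=0x82 R2=0x82 R3=0x82  N=1 Z=0
after  9: R0=0x82 R1=0x82 R2=0x82 R3=0x82  N=1 Z=0
after 10: R0=0x82 R1=0x82 R2=0x82 R3=0x00  N=0 Z=1
after 11: R0=0x82 R1=0x82 R2=0x82 R3=0x82  N=1 Z=0
after 12: R0=0x00 R1=0x82 R2=0x82 R3=0x82  N=0 Z=1
-- IRQ taken; context saved, return-PC = 13 --

SAVED = 0x00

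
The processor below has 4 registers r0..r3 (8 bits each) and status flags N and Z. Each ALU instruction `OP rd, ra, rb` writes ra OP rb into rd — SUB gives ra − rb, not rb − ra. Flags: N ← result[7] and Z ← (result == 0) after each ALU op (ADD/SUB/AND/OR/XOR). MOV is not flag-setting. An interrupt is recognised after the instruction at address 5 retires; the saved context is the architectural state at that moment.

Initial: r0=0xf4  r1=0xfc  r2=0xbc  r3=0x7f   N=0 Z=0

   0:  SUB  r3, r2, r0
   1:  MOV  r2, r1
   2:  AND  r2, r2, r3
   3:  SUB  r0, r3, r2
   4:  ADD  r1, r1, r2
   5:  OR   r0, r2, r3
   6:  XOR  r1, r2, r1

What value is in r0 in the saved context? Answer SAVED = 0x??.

after  0: r0=0xf4 r1=0xfc r2=0xbc r3=0xc8  N=1 Z=0
after  1: r0=0xf4 r1=0xfc r2=0xfc r3=0xc8  N=1 Z=0
after  2: r0=0xf4 r1=0xfc r2=0xc8 r3=0xc8  N=1 Z=0
after  3: r0=0x00 r1=0xfc r2=0xc8 r3=0xc8  N=0 Z=1
after  4: r0=0x00 r1=0xc4 r2=0xc8 r3=0xc8  N=1 Z=0
after  5: r0=0xc8 r1=0xc4 r2=0xc8 r3=0xc8  N=1 Z=0
-- IRQ taken; context saved, return-PC = 6 --

SAVED = 0xc8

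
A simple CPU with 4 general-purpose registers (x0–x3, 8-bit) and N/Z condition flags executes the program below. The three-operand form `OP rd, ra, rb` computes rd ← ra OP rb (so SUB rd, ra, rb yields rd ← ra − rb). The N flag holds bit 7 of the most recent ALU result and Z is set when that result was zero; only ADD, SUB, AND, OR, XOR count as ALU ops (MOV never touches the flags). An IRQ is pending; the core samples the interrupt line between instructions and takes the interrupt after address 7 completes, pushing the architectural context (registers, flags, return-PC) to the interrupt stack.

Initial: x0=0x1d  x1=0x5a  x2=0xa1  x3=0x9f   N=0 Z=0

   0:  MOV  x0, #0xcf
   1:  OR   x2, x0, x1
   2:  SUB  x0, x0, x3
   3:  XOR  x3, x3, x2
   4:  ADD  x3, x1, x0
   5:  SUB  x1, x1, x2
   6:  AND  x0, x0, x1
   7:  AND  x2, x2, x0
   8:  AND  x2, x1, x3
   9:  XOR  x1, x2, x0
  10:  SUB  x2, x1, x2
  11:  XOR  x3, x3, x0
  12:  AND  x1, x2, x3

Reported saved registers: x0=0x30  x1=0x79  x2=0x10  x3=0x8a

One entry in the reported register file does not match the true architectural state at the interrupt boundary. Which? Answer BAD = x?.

BAD = x1

after  0: x0=0xcf x1=0x5a x2=0xa1 x3=0x9f  N=0 Z=0
after  1: x0=0xcf x1=0x5a x2=0xdf x3=0x9f  N=1 Z=0
after  2: x0=0x30 x1=0x5a x2=0xdf x3=0x9f  N=0 Z=0
after  3: x0=0x30 x1=0x5a x2=0xdf x3=0x40  N=0 Z=0
after  4: x0=0x30 x1=0x5a x2=0xdf x3=0x8a  N=1 Z=0
after  5: x0=0x30 x1=0x7b x2=0xdf x3=0x8a  N=0 Z=0
after  6: x0=0x30 x1=0x7b x2=0xdf x3=0x8a  N=0 Z=0
after  7: x0=0x30 x1=0x7b x2=0x10 x3=0x8a  N=0 Z=0
-- IRQ taken; context saved, return-PC = 8 --
mismatch: x1: reported 0x79 vs actual 0x7b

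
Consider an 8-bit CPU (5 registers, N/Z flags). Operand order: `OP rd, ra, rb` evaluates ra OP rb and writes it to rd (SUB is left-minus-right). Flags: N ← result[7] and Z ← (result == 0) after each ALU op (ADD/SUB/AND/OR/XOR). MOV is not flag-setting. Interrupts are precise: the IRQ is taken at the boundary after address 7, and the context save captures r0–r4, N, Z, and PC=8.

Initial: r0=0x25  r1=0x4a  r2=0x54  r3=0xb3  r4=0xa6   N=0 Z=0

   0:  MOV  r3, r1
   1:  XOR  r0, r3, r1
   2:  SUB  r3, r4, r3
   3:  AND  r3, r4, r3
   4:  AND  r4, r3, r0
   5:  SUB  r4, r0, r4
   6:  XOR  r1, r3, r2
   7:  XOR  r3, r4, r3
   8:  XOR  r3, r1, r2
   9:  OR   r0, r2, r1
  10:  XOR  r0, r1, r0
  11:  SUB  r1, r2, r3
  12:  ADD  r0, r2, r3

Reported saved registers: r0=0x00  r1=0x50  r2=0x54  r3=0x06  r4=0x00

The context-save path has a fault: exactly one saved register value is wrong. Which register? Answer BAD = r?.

BAD = r3

after  0: r0=0x25 r1=0x4a r2=0x54 r3=0x4a r4=0xa6  N=0 Z=0
after  1: r0=0x00 r1=0x4a r2=0x54 r3=0x4a r4=0xa6  N=0 Z=1
after  2: r0=0x00 r1=0x4a r2=0x54 r3=0x5c r4=0xa6  N=0 Z=0
after  3: r0=0x00 r1=0x4a r2=0x54 r3=0x04 r4=0xa6  N=0 Z=0
after  4: r0=0x00 r1=0x4a r2=0x54 r3=0x04 r4=0x00  N=0 Z=1
after  5: r0=0x00 r1=0x4a r2=0x54 r3=0x04 r4=0x00  N=0 Z=1
after  6: r0=0x00 r1=0x50 r2=0x54 r3=0x04 r4=0x00  N=0 Z=0
after  7: r0=0x00 r1=0x50 r2=0x54 r3=0x04 r4=0x00  N=0 Z=0
-- IRQ taken; context saved, return-PC = 8 --
mismatch: r3: reported 0x06 vs actual 0x04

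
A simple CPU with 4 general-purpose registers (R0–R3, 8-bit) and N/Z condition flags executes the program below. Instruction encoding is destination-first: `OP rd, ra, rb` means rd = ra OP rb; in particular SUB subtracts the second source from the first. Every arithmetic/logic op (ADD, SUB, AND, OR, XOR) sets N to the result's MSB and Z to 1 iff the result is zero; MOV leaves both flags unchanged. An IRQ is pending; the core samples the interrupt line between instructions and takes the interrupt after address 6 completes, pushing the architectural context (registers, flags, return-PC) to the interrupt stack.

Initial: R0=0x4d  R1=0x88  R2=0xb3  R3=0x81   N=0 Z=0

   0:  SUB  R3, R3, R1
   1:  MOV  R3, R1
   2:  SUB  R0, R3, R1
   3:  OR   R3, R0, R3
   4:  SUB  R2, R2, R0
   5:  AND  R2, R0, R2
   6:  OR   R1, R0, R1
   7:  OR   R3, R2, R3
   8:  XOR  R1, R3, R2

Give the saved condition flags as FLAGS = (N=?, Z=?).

after  0: R0=0x4d R1=0x88 R2=0xb3 R3=0xf9  N=1 Z=0
after  1: R0=0x4d R1=0x88 R2=0xb3 R3=0x88  N=1 Z=0
after  2: R0=0x00 R1=0x88 R2=0xb3 R3=0x88  N=0 Z=1
after  3: R0=0x00 R1=0x88 R2=0xb3 R3=0x88  N=1 Z=0
after  4: R0=0x00 R1=0x88 R2=0xb3 R3=0x88  N=1 Z=0
after  5: R0=0x00 R1=0x88 R2=0x00 R3=0x88  N=0 Z=1
after  6: R0=0x00 R1=0x88 R2=0x00 R3=0x88  N=1 Z=0
-- IRQ taken; context saved, return-PC = 7 --

FLAGS = (N=1, Z=0)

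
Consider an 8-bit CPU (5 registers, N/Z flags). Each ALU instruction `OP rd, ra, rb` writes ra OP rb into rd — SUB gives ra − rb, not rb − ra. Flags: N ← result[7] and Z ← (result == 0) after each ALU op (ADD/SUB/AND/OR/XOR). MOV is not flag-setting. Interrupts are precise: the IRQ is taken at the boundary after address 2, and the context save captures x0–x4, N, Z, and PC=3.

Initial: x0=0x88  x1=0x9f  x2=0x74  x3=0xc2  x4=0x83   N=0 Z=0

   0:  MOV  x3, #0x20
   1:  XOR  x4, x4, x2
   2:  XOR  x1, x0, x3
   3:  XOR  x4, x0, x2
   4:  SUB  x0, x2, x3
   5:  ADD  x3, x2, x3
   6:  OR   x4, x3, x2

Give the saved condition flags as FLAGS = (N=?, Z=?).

FLAGS = (N=1, Z=0)

after  0: x0=0x88 x1=0x9f x2=0x74 x3=0x20 x4=0x83  N=0 Z=0
after  1: x0=0x88 x1=0x9f x2=0x74 x3=0x20 x4=0xf7  N=1 Z=0
after  2: x0=0x88 x1=0xa8 x2=0x74 x3=0x20 x4=0xf7  N=1 Z=0
-- IRQ taken; context saved, return-PC = 3 --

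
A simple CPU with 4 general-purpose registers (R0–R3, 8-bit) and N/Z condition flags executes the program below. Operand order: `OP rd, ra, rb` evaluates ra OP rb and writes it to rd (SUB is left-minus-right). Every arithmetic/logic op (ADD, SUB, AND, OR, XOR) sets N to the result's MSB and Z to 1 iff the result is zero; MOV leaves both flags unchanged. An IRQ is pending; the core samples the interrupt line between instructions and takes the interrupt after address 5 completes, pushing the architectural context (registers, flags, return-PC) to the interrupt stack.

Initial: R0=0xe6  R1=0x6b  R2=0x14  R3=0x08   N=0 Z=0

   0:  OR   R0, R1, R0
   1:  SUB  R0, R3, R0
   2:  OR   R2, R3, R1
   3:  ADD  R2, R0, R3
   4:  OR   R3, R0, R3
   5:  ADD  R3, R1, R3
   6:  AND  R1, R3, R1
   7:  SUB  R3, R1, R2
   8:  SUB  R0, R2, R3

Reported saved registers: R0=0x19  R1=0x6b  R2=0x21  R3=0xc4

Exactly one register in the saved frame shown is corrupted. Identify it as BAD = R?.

after  0: R0=0xef R1=0x6b R2=0x14 R3=0x08  N=1 Z=0
after  1: R0=0x19 R1=0x6b R2=0x14 R3=0x08  N=0 Z=0
after  2: R0=0x19 R1=0x6b R2=0x6b R3=0x08  N=0 Z=0
after  3: R0=0x19 R1=0x6b R2=0x21 R3=0x08  N=0 Z=0
after  4: R0=0x19 R1=0x6b R2=0x21 R3=0x19  N=0 Z=0
after  5: R0=0x19 R1=0x6b R2=0x21 R3=0x84  N=1 Z=0
-- IRQ taken; context saved, return-PC = 6 --
mismatch: R3: reported 0xc4 vs actual 0x84

BAD = R3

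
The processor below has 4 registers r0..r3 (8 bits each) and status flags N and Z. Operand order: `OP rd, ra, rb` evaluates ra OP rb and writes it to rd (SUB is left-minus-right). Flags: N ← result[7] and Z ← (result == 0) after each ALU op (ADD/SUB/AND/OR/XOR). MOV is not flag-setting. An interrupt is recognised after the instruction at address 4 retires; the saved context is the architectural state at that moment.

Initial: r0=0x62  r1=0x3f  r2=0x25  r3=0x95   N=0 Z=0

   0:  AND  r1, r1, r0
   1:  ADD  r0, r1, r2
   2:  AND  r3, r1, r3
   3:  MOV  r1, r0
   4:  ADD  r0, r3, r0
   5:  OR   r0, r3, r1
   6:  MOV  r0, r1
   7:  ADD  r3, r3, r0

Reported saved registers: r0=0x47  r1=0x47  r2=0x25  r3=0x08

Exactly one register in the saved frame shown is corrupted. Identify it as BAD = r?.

BAD = r3

after  0: r0=0x62 r1=0x22 r2=0x25 r3=0x95  N=0 Z=0
after  1: r0=0x47 r1=0x22 r2=0x25 r3=0x95  N=0 Z=0
after  2: r0=0x47 r1=0x22 r2=0x25 r3=0x00  N=0 Z=1
after  3: r0=0x47 r1=0x47 r2=0x25 r3=0x00  N=0 Z=1
after  4: r0=0x47 r1=0x47 r2=0x25 r3=0x00  N=0 Z=0
-- IRQ taken; context saved, return-PC = 5 --
mismatch: r3: reported 0x08 vs actual 0x00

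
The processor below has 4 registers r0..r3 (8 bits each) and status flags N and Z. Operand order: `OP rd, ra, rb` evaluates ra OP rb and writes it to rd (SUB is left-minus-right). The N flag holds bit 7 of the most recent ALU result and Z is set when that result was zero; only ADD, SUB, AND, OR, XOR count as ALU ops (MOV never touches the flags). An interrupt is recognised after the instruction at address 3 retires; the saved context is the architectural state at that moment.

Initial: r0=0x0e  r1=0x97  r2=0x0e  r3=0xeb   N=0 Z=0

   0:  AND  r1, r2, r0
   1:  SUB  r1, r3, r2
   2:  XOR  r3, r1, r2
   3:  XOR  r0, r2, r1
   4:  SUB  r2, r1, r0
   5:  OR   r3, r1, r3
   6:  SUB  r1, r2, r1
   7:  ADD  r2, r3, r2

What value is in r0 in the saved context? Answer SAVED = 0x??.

after  0: r0=0x0e r1=0x0e r2=0x0e r3=0xeb  N=0 Z=0
after  1: r0=0x0e r1=0xdd r2=0x0e r3=0xeb  N=1 Z=0
after  2: r0=0x0e r1=0xdd r2=0x0e r3=0xd3  N=1 Z=0
after  3: r0=0xd3 r1=0xdd r2=0x0e r3=0xd3  N=1 Z=0
-- IRQ taken; context saved, return-PC = 4 --

SAVED = 0xd3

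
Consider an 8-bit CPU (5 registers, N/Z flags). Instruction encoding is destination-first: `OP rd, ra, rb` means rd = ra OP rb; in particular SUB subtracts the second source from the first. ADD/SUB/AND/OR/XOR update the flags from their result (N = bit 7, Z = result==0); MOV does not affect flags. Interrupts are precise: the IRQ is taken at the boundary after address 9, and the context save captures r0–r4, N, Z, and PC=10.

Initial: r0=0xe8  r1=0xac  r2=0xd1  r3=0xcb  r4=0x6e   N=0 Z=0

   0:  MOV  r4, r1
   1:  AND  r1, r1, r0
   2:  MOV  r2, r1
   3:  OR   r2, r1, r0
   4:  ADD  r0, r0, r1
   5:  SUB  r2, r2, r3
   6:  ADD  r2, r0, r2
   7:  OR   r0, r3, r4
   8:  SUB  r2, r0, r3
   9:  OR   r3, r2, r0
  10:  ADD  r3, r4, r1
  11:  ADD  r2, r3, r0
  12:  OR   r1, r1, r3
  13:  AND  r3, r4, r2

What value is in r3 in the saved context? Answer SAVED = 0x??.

SAVED = 0xef

after  0: r0=0xe8 r1=0xac r2=0xd1 r3=0xcb r4=0xac  N=0 Z=0
after  1: r0=0xe8 r1=0xa8 r2=0xd1 r3=0xcb r4=0xac  N=1 Z=0
after  2: r0=0xe8 r1=0xa8 r2=0xa8 r3=0xcb r4=0xac  N=1 Z=0
after  3: r0=0xe8 r1=0xa8 r2=0xe8 r3=0xcb r4=0xac  N=1 Z=0
after  4: r0=0x90 r1=0xa8 r2=0xe8 r3=0xcb r4=0xac  N=1 Z=0
after  5: r0=0x90 r1=0xa8 r2=0x1d r3=0xcb r4=0xac  N=0 Z=0
after  6: r0=0x90 r1=0xa8 r2=0xad r3=0xcb r4=0xac  N=1 Z=0
after  7: r0=0xef r1=0xa8 r2=0xad r3=0xcb r4=0xac  N=1 Z=0
after  8: r0=0xef r1=0xa8 r2=0x24 r3=0xcb r4=0xac  N=0 Z=0
after  9: r0=0xef r1=0xa8 r2=0x24 r3=0xef r4=0xac  N=1 Z=0
-- IRQ taken; context saved, return-PC = 10 --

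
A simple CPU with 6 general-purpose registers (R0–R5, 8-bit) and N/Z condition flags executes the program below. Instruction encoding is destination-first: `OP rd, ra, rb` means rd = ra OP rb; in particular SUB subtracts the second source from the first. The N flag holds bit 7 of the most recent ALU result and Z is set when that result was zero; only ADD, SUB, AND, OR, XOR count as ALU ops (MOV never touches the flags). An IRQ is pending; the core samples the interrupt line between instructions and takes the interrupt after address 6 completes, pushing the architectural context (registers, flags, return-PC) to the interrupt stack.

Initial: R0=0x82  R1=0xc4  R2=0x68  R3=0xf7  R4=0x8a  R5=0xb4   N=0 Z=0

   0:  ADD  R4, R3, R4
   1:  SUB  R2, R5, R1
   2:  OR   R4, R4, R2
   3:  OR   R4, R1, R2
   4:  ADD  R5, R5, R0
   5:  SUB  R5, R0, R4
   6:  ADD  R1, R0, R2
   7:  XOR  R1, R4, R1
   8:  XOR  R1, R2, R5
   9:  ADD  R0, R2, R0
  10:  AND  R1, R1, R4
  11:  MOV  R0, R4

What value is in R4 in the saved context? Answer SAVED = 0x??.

after  0: R0=0x82 R1=0xc4 R2=0x68 R3=0xf7 R4=0x81 R5=0xb4  N=1 Z=0
after  1: R0=0x82 R1=0xc4 R2=0xf0 R3=0xf7 R4=0x81 R5=0xb4  N=1 Z=0
after  2: R0=0x82 R1=0xc4 R2=0xf0 R3=0xf7 R4=0xf1 R5=0xb4  N=1 Z=0
after  3: R0=0x82 R1=0xc4 R2=0xf0 R3=0xf7 R4=0xf4 R5=0xb4  N=1 Z=0
after  4: R0=0x82 R1=0xc4 R2=0xf0 R3=0xf7 R4=0xf4 R5=0x36  N=0 Z=0
after  5: R0=0x82 R1=0xc4 R2=0xf0 R3=0xf7 R4=0xf4 R5=0x8e  N=1 Z=0
after  6: R0=0x82 R1=0x72 R2=0xf0 R3=0xf7 R4=0xf4 R5=0x8e  N=0 Z=0
-- IRQ taken; context saved, return-PC = 7 --

SAVED = 0xf4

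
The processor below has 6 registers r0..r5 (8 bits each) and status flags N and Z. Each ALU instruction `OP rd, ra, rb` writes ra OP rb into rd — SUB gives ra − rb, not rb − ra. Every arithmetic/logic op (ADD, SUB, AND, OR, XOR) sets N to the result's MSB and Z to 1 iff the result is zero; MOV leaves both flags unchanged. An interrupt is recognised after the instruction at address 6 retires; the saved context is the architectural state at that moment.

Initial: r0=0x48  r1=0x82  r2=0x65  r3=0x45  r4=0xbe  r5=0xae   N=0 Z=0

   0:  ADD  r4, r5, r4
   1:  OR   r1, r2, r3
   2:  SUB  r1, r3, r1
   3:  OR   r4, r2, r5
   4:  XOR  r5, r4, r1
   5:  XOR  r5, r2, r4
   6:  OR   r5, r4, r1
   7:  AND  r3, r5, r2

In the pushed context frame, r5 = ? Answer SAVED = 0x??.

after  0: r0=0x48 r1=0x82 r2=0x65 r3=0x45 r4=0x6c r5=0xae  N=0 Z=0
after  1: r0=0x48 r1=0x65 r2=0x65 r3=0x45 r4=0x6c r5=0xae  N=0 Z=0
after  2: r0=0x48 r1=0xe0 r2=0x65 r3=0x45 r4=0x6c r5=0xae  N=1 Z=0
after  3: r0=0x48 r1=0xe0 r2=0x65 r3=0x45 r4=0xef r5=0xae  N=1 Z=0
after  4: r0=0x48 r1=0xe0 r2=0x65 r3=0x45 r4=0xef r5=0x0f  N=0 Z=0
after  5: r0=0x48 r1=0xe0 r2=0x65 r3=0x45 r4=0xef r5=0x8a  N=1 Z=0
after  6: r0=0x48 r1=0xe0 r2=0x65 r3=0x45 r4=0xef r5=0xef  N=1 Z=0
-- IRQ taken; context saved, return-PC = 7 --

SAVED = 0xef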